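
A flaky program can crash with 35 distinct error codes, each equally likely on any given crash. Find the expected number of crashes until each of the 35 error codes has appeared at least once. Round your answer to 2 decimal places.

Split into phases: going from k distinct to k+1 distinct takes on average 35/(35-k) crashes.
E[T] = 35/35 + 35/34 + 35/33 + ... + 35/2 + 35/1 = 35·H_{35}.
H_{35} = 4.147, so E[T] = 145.137.

145.14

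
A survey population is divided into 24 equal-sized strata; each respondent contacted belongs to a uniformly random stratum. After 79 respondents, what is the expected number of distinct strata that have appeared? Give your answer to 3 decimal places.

23.168

For each stratum, P(seen in 79 respondents) = 1 - (23/24)^79 = 0.9653.
By linearity of expectation, E[distinct seen] = 24·(1 - (23/24)^79) = 23.1682.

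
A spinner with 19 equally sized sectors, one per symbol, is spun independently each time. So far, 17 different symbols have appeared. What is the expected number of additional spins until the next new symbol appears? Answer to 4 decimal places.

9.5000

Each spin yields a new symbol with probability (19-17)/19 = 2/19, so the wait is geometric with mean 19/2.
E = 19/2 = 9.50000.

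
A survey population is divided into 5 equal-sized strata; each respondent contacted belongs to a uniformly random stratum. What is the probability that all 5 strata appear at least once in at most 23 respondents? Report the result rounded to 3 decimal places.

0.971

By inclusion–exclusion over which strata are missing,
P(all seen) = Σ_{j=0}^{5} (-1)^j C(5,j)((5-j)/5)^23
= 1.0000 - 0.0295 + 0.0001 - 0.0000 + 0.0000 - 0.0000
= 0.9706.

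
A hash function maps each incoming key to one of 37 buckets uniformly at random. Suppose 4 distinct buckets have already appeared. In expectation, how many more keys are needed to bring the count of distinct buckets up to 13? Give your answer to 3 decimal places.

11.575

The wait to go from k to k+1 distinct buckets is geometric with mean 37/(37-k).
Sum over k = 4,...,12: E = 37/33 + 37/32 + 37/31 + ... + 37/26 + 37/25 = 11.5751.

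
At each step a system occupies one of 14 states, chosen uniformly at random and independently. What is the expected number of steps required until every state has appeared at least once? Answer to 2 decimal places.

45.52

Split into phases: going from k distinct to k+1 distinct takes on average 14/(14-k) steps.
E[T] = 14/14 + 14/13 + 14/12 + ... + 14/2 + 14/1 = 14·H_{14}.
H_{14} = 3.252, so E[T] = 45.522.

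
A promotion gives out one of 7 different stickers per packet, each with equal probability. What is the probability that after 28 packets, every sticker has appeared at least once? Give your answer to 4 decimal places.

0.9082

Let A_i be the event that sticker i is missing after 28 packets. By inclusion–exclusion on the A_i,
P(all seen) = Σ_{j=0}^{7} (-1)^j C(7,j)((7-j)/7)^28
= 1.00000 - 0.09345 + 0.00170 - 0.00001 + 0.00000 - 0.00000 + 0.00000 - 0.00000
= 0.90824.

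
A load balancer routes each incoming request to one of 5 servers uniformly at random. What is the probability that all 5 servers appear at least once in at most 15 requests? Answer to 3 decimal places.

0.829

By inclusion–exclusion over which servers are missing,
P(all seen) = Σ_{j=0}^{5} (-1)^j C(5,j)((5-j)/5)^15
= 1.0000 - 0.1759 + 0.0047 - 0.0000 + 0.0000 - 0.0000
= 0.8288.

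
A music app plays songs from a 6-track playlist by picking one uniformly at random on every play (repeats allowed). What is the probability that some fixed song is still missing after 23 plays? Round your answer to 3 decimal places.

0.015

Each play misses the fixed song with probability (6-1)/6 = 5/6, independently.
P(still missing after 23) = (5/6)^23 = 0.0151.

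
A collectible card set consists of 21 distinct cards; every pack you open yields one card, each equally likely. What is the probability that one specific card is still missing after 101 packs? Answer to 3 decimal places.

0.007

Each pack misses the fixed card with probability (21-1)/21 = 20/21, independently.
P(still missing after 101) = (20/21)^101 = 0.0072.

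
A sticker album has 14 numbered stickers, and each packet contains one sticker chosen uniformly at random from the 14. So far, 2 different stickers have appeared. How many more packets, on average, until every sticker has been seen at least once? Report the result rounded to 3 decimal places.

The wait to go from k to k+1 distinct stickers is geometric with mean 14/(14-k).
Sum over k = 2,...,13: E = 14/12 + 14/11 + 14/10 + ... + 14/2 + 14/1 = 43.4449.

43.445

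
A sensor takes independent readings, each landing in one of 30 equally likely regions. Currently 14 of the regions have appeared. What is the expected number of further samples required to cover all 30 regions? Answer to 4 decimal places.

101.4219

With k distinct regions already seen, the next new one takes an expected 30/(30-k) samples.
Sum over k = 14,...,29: E = 30/16 + 30/15 + 30/14 + ... + 30/2 + 30/1 = 101.42187.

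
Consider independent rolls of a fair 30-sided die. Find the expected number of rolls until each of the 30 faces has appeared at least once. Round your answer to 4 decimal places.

After k distinct faces have appeared, the next roll gives a new one with probability (30-k)/30, so the expected wait for the (k+1)-th is 30/(30-k).
E[T] = 30/30 + 30/29 + 30/28 + ... + 30/2 + 30/1 = 30·H_{30}.
H_{30} = 3.99499, so E[T] = 119.84961.

119.8496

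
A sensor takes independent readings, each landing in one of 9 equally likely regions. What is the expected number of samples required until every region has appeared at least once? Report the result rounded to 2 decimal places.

The wait to go from k to k+1 distinct regions is geometric with mean 9/(9-k).
E[T] = 9/9 + 9/8 + 9/7 + ... + 9/2 + 9/1 = 9·H_{9}.
H_{9} = 2.829, so E[T] = 25.461.

25.46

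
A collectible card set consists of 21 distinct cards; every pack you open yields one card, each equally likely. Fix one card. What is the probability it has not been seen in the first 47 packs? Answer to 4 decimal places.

On each pack the fixed card fails to appear with probability 20/21.
P(still missing after 47) = (20/21)^47 = 0.10095.

0.1009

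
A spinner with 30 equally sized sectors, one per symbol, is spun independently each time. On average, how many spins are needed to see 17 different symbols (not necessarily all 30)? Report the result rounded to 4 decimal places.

24.4456

Going from k to k+1 distinct takes a geometric number of spins with mean 30/(30-k).
Sum over k = 0,...,16: E = 30/30 + 30/29 + 30/28 + ... + 30/15 + 30/14 = 24.44560.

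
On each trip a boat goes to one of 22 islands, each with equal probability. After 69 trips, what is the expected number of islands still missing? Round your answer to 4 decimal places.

For each island, P(unseen after 69) = (21/22)^69 = 0.04036.
By linearity of expectation, E[unseen] = 22·(21/22)^69 = 0.88795.

0.8880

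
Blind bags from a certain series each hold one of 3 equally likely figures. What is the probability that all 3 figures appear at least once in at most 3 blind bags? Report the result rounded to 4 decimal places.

0.2222

Let A_i be the event that figure i is missing after 3 blind bags. By inclusion–exclusion on the A_i,
P(all seen) = Σ_{j=0}^{3} (-1)^j C(3,j)((3-j)/3)^3
= 1.00000 - 0.88889 + 0.11111 - 0.00000
= 0.22222.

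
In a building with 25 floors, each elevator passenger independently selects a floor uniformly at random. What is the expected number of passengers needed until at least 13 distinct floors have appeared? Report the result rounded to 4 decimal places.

17.8187

With k distinct floors already seen, the next new one arrives after an expected 25/(25-k) passengers.
Sum over k = 0,...,12: E = 25/25 + 25/24 + 25/23 + ... + 25/14 + 25/13 = 17.81869.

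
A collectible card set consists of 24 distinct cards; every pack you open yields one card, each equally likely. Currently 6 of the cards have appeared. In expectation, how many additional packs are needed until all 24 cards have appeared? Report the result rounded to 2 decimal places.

83.88

From k distinct to k+1 distinct takes on average 24/(24-k) packs.
Sum over k = 6,...,23: E = 24/18 + 24/17 + 24/16 + ... + 24/2 + 24/1 = 83.883.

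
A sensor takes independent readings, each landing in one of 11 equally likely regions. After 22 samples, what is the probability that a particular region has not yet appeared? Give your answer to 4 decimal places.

Each sample misses the fixed region with probability (11-1)/11 = 10/11, independently.
P(still missing after 22) = (10/11)^22 = 0.12285.

0.1228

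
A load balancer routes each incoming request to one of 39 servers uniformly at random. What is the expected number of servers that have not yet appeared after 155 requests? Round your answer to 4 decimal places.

0.6958

For each server, P(unseen after 155) = (38/39)^155 = 0.01784.
By linearity of expectation, E[unseen] = 39·(38/39)^155 = 0.69584.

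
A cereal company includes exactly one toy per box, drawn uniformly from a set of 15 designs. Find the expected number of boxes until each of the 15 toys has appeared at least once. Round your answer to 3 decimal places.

Split into phases: going from k distinct to k+1 distinct takes on average 15/(15-k) boxes.
E[T] = 15/15 + 15/14 + 15/13 + ... + 15/2 + 15/1 = 15·H_{15}.
H_{15} = 3.3182, so E[T] = 49.7734.

49.773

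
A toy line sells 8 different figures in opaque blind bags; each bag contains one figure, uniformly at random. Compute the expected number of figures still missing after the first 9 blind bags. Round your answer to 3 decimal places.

2.405

For each figure, P(unseen after 9) = (7/8)^9 = 0.3007.
By linearity of expectation, E[unseen] = 8·(7/8)^9 = 2.4053.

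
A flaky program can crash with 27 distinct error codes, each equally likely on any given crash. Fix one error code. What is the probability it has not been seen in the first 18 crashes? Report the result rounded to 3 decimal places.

0.507

Each crash misses the fixed error code with probability (27-1)/27 = 26/27, independently.
P(still missing after 18) = (26/27)^18 = 0.5070.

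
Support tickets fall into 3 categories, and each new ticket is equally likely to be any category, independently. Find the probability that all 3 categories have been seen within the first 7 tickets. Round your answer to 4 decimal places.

Let A_i be the event that category i is missing after 7 tickets. By inclusion–exclusion on the A_i,
P(all seen) = Σ_{j=0}^{3} (-1)^j C(3,j)((3-j)/3)^7
= 1.00000 - 0.17558 + 0.00137 - 0.00000
= 0.82579.

0.8258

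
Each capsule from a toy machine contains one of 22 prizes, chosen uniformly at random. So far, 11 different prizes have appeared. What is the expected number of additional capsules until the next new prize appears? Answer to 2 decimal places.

Each capsule yields a new prize with probability (22-11)/22 = 11/22, so the wait is geometric with mean 22/11.
E = 22/11 = 2.000.

2.00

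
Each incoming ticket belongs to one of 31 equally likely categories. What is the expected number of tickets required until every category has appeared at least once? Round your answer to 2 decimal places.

After k distinct categories have appeared, the next ticket gives a new one with probability (31-k)/31, so the expected wait for the (k+1)-th is 31/(31-k).
E[T] = 31/31 + 31/30 + 31/29 + ... + 31/2 + 31/1 = 31·H_{31}.
H_{31} = 4.027, so E[T] = 124.845.

124.84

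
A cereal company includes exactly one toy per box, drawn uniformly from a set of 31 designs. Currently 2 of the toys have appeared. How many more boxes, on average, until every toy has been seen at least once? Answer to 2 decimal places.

From k distinct to k+1 distinct takes on average 31/(31-k) boxes.
Sum over k = 2,...,30: E = 31/29 + 31/28 + 31/27 + ... + 31/2 + 31/1 = 122.811.

122.81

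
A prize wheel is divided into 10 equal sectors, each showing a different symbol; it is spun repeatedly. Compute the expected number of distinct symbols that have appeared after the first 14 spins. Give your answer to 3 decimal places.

For each symbol, P(seen in 14 spins) = 1 - (9/10)^14 = 0.7712.
By linearity of expectation, E[distinct seen] = 10·(1 - (9/10)^14) = 7.7123.

7.712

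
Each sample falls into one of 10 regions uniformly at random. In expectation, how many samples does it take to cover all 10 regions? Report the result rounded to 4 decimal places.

29.2897

After k distinct regions have appeared, the next sample gives a new one with probability (10-k)/10, so the expected wait for the (k+1)-th is 10/(10-k).
E[T] = 10/10 + 10/9 + 10/8 + ... + 10/2 + 10/1 = 10·H_{10}.
H_{10} = 2.92897, so E[T] = 29.28968.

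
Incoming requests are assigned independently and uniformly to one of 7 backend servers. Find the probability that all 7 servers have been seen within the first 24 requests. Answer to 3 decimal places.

By inclusion–exclusion over which servers are missing,
P(all seen) = Σ_{j=0}^{7} (-1)^j C(7,j)((7-j)/7)^24
= 1.0000 - 0.1731 + 0.0065 - 0.0001 + 0.0000 - 0.0000 + 0.0000 - 0.0000
= 0.8334.

0.833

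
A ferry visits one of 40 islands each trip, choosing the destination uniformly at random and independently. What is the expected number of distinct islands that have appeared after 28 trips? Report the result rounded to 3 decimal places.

20.313

For each island, P(seen in 28 trips) = 1 - (39/40)^28 = 0.5078.
By linearity of expectation, E[distinct seen] = 40·(1 - (39/40)^28) = 20.3126.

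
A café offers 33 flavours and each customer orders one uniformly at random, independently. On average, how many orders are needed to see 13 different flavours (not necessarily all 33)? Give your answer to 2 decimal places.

With k distinct flavours already seen, the next new one arrives after an expected 33/(33-k) orders.
Sum over k = 0,...,12: E = 33/33 + 33/32 + 33/31 + ... + 33/22 + 33/21 = 16.205.

16.20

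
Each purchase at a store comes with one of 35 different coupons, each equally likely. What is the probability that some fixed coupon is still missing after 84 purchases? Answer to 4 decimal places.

Each purchase misses the fixed coupon with probability (35-1)/35 = 34/35, independently.
P(still missing after 84) = (34/35)^84 = 0.08760.

0.0876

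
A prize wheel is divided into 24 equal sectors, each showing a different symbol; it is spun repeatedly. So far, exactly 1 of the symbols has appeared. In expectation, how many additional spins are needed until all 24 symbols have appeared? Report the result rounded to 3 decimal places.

89.623

With k distinct symbols already seen, the next new one takes an expected 24/(24-k) spins.
Sum over k = 1,...,23: E = 24/23 + 24/22 + 24/21 + ... + 24/2 + 24/1 = 89.6230.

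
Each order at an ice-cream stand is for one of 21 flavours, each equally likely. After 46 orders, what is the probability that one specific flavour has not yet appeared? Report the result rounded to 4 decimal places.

0.1060

On each order the fixed flavour fails to appear with probability 20/21.
P(still missing after 46) = (20/21)^46 = 0.10600.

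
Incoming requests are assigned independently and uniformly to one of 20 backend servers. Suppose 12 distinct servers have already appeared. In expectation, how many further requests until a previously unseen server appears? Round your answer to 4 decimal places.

2.5000

The number of requests until the next new server is geometric with success probability 8/20, so its mean is 20/8.
E = 20/8 = 2.50000.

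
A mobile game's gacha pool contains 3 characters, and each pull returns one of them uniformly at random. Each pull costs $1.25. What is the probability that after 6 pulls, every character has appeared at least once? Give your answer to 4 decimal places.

By inclusion–exclusion over which characters are missing,
P(all seen) = Σ_{j=0}^{3} (-1)^j C(3,j)((3-j)/3)^6
= 1.00000 - 0.26337 + 0.00412 - 0.00000
= 0.74074.

0.7407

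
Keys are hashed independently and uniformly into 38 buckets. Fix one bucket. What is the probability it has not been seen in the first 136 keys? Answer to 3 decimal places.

On each key the fixed bucket fails to appear with probability 37/38.
P(still missing after 136) = (37/38)^136 = 0.0266.

0.027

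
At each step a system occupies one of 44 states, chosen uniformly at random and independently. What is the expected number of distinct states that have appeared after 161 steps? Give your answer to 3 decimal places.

42.914

For each state, P(seen in 161 steps) = 1 - (43/44)^161 = 0.9753.
By linearity of expectation, E[distinct seen] = 44·(1 - (43/44)^161) = 42.9136.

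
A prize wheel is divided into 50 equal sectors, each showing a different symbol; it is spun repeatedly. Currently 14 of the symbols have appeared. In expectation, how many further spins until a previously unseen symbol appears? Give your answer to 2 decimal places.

The number of spins until the next new symbol is geometric with success probability 36/50, so its mean is 50/36.
E = 50/36 = 1.389.

1.39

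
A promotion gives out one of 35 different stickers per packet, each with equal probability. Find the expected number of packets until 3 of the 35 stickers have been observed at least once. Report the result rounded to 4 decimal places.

3.0900

Going from k to k+1 distinct takes a geometric number of packets with mean 35/(35-k).
Sum over k = 0,...,2: E = 35/35 + 35/34 + 35/33 = 3.09002.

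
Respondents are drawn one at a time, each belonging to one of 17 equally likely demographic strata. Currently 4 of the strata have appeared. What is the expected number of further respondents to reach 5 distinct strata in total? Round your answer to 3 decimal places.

1.308

With k distinct strata already seen, the next new one takes an expected 17/(17-k) respondents.
Only the k = 4 term is needed: E = 17/13 = 1.3077.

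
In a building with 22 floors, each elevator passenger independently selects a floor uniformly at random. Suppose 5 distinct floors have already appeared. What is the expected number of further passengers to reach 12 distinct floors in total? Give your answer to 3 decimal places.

With k distinct floors already seen, the next new one takes an expected 22/(22-k) passengers.
Sum over k = 5,...,11: E = 22/17 + 22/16 + 22/15 + ... + 22/12 + 22/11 = 11.2329.

11.233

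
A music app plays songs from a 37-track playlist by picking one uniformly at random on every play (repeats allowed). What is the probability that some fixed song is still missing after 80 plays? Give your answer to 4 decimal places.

0.1117

On each play the fixed song fails to appear with probability 36/37.
P(still missing after 80) = (36/37)^80 = 0.11170.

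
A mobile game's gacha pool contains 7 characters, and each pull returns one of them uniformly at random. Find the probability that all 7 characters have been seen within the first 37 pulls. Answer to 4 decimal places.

Let A_i be the event that character i is missing after 37 pulls. By inclusion–exclusion on the A_i,
P(all seen) = Σ_{j=0}^{7} (-1)^j C(7,j)((7-j)/7)^37
= 1.00000 - 0.02334 + 0.00008 - 0.00000 + 0.00000 - 0.00000 + 0.00000 - 0.00000
= 0.97674.

0.9767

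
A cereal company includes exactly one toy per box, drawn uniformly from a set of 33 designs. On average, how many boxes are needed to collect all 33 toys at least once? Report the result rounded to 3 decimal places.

134.930

The wait to go from k to k+1 distinct toys is geometric with mean 33/(33-k).
E[T] = 33/33 + 33/32 + 33/31 + ... + 33/2 + 33/1 = 33·H_{33}.
H_{33} = 4.0888, so E[T] = 134.9303.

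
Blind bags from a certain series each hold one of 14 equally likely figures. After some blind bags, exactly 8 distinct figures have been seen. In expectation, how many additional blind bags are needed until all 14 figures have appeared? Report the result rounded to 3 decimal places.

With k distinct figures already seen, the next new one takes an expected 14/(14-k) blind bags.
Sum over k = 8,...,13: E = 14/6 + 14/5 + 14/4 + 14/3 + 14/2 + 14/1 = 34.3000.

34.300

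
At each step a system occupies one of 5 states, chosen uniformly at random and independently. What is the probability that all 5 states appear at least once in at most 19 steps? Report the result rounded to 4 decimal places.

Let A_i be the event that state i is missing after 19 steps. By inclusion–exclusion on the A_i,
P(all seen) = Σ_{j=0}^{5} (-1)^j C(5,j)((5-j)/5)^19
= 1.00000 - 0.07206 + 0.00061 - 0.00000 + 0.00000 - 0.00000
= 0.92855.

0.9286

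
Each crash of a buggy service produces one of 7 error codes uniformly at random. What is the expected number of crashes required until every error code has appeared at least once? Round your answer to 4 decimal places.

18.1500

The wait to go from k to k+1 distinct error codes is geometric with mean 7/(7-k).
E[T] = 7/7 + 7/6 + 7/5 + ... + 7/2 + 7/1 = 7·H_{7}.
H_{7} = 2.59286, so E[T] = 18.15000.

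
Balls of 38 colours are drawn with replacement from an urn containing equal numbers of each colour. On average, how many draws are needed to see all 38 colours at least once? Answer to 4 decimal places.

160.6603

Split into phases: going from k distinct to k+1 distinct takes on average 38/(38-k) draws.
E[T] = 38/38 + 38/37 + 38/36 + ... + 38/2 + 38/1 = 38·H_{38}.
H_{38} = 4.22790, so E[T] = 160.66028.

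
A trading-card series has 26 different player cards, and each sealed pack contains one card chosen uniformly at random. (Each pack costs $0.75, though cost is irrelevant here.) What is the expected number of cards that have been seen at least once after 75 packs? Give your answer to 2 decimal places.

24.63

For each card, P(seen in 75 packs) = 1 - (25/26)^75 = 0.947.
By linearity of expectation, E[distinct seen] = 26·(1 - (25/26)^75) = 24.628.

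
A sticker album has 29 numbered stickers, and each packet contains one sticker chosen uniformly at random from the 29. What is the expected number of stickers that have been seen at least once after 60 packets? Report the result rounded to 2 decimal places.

25.47

For each sticker, P(seen in 60 packets) = 1 - (28/29)^60 = 0.878.
By linearity of expectation, E[distinct seen] = 29·(1 - (28/29)^60) = 25.468.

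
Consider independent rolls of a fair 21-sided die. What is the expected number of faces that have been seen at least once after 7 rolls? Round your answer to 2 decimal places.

For each face, P(seen in 7 rolls) = 1 - (20/21)^7 = 0.289.
By linearity of expectation, E[distinct seen] = 21·(1 - (20/21)^7) = 6.076.

6.08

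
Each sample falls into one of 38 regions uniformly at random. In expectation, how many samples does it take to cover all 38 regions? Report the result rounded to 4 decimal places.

Split into phases: going from k distinct to k+1 distinct takes on average 38/(38-k) samples.
E[T] = 38/38 + 38/37 + 38/36 + ... + 38/2 + 38/1 = 38·H_{38}.
H_{38} = 4.22790, so E[T] = 160.66028.

160.6603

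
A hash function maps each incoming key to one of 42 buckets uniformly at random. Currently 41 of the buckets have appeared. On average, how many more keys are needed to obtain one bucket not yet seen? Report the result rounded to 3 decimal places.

Each key yields a new bucket with probability (42-41)/42 = 1/42, so the wait is geometric with mean 42/1.
E = 42/1 = 42.0000.

42.000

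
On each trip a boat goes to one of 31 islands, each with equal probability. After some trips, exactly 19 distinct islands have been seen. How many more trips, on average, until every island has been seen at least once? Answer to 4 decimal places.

With k distinct islands already seen, the next new one takes an expected 31/(31-k) trips.
Sum over k = 19,...,30: E = 31/12 + 31/11 + 31/10 + ... + 31/2 + 31/1 = 96.19953.

96.1995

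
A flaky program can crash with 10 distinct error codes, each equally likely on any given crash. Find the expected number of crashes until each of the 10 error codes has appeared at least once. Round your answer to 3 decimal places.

29.290

After k distinct error codes have appeared, the next crash gives a new one with probability (10-k)/10, so the expected wait for the (k+1)-th is 10/(10-k).
E[T] = 10/10 + 10/9 + 10/8 + ... + 10/2 + 10/1 = 10·H_{10}.
H_{10} = 2.9290, so E[T] = 29.2897.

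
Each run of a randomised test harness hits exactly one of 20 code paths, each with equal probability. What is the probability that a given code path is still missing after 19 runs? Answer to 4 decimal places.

Each run misses the fixed code path with probability (20-1)/20 = 19/20, independently.
P(still missing after 19) = (19/20)^19 = 0.37735.

0.3774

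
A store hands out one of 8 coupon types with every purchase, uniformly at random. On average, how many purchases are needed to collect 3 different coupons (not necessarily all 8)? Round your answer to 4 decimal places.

Going from k to k+1 distinct takes a geometric number of purchases with mean 8/(8-k).
Sum over k = 0,...,2: E = 8/8 + 8/7 + 8/6 = 3.47619.

3.4762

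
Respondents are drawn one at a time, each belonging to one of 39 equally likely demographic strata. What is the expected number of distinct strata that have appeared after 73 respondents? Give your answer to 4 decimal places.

33.1447

For each stratum, P(seen in 73 respondents) = 1 - (38/39)^73 = 0.84986.
By linearity of expectation, E[distinct seen] = 39·(1 - (38/39)^73) = 33.14468.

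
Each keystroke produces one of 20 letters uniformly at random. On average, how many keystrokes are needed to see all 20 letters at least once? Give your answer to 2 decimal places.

71.95

Split into phases: going from k distinct to k+1 distinct takes on average 20/(20-k) keystrokes.
E[T] = 20/20 + 20/19 + 20/18 + ... + 20/2 + 20/1 = 20·H_{20}.
H_{20} = 3.598, so E[T] = 71.955.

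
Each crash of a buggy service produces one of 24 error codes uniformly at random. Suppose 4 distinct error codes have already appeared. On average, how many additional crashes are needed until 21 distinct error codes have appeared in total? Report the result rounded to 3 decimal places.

42.346

From k distinct to k+1 distinct takes on average 24/(24-k) crashes.
Sum over k = 4,...,20: E = 24/20 + 24/19 + 24/18 + ... + 24/5 + 24/4 = 42.3458.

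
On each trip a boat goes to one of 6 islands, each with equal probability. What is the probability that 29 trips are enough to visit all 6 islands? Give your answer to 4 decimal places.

Let A_i be the event that island i is missing after 29 trips. By inclusion–exclusion on the A_i,
P(all seen) = Σ_{j=0}^{6} (-1)^j C(6,j)((6-j)/6)^29
= 1.00000 - 0.03033 + 0.00012 - 0.00000 + 0.00000 - 0.00000 + 0.00000
= 0.96979.

0.9698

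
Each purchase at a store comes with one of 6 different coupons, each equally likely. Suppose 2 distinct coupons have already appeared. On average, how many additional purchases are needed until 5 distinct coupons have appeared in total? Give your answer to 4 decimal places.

6.5000

With k distinct coupons already seen, the next new one takes an expected 6/(6-k) purchases.
Sum over k = 2,...,4: E = 6/4 + 6/3 + 6/2 = 6.50000.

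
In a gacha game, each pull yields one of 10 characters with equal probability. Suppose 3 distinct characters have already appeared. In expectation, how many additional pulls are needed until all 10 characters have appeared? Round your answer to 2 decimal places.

With k distinct characters already seen, the next new one takes an expected 10/(10-k) pulls.
Sum over k = 3,...,9: E = 10/7 + 10/6 + 10/5 + ... + 10/2 + 10/1 = 25.929.

25.93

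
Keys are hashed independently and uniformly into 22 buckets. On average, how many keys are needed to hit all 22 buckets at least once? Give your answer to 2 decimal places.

81.20

The wait to go from k to k+1 distinct buckets is geometric with mean 22/(22-k).
E[T] = 22/22 + 22/21 + 22/20 + ... + 22/2 + 22/1 = 22·H_{22}.
H_{22} = 3.691, so E[T] = 81.198.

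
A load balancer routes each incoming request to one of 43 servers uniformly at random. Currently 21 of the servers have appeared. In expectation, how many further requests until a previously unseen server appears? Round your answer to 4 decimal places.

1.9545

The number of requests until the next new server is geometric with success probability 22/43, so its mean is 43/22.
E = 43/22 = 1.95455.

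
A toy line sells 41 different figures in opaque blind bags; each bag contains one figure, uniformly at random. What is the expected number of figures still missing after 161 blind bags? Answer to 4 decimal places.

For each figure, P(unseen after 161) = (40/41)^161 = 0.01877.
By linearity of expectation, E[unseen] = 41·(40/41)^161 = 0.76956.

0.7696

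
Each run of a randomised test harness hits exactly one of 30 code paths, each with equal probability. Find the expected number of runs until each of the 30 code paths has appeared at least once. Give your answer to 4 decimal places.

The wait to go from k to k+1 distinct code paths is geometric with mean 30/(30-k).
E[T] = 30/30 + 30/29 + 30/28 + ... + 30/2 + 30/1 = 30·H_{30}.
H_{30} = 3.99499, so E[T] = 119.84961.

119.8496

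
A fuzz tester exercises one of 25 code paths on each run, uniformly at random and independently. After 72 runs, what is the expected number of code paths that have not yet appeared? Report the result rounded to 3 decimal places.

1.323

For each code path, P(unseen after 72) = (24/25)^72 = 0.0529.
By linearity of expectation, E[unseen] = 25·(24/25)^72 = 1.3227.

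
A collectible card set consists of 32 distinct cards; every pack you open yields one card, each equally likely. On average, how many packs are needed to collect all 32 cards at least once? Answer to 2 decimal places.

129.87

After k distinct cards have appeared, the next pack gives a new one with probability (32-k)/32, so the expected wait for the (k+1)-th is 32/(32-k).
E[T] = 32/32 + 32/31 + 32/30 + ... + 32/2 + 32/1 = 32·H_{32}.
H_{32} = 4.058, so E[T] = 129.872.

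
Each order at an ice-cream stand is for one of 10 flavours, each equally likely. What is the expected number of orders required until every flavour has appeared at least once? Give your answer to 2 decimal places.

29.29

The wait to go from k to k+1 distinct flavours is geometric with mean 10/(10-k).
E[T] = 10/10 + 10/9 + 10/8 + ... + 10/2 + 10/1 = 10·H_{10}.
H_{10} = 2.929, so E[T] = 29.290.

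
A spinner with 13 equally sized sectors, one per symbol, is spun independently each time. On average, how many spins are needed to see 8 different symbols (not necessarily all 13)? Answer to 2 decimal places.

Going from k to k+1 distinct takes a geometric number of spins with mean 13/(13-k).
Sum over k = 0,...,7: E = 13/13 + 13/12 + 13/11 + ... + 13/7 + 13/6 = 11.658.

11.66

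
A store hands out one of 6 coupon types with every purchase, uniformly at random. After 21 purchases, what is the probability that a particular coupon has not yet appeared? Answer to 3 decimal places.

On each purchase the fixed coupon fails to appear with probability 5/6.
P(still missing after 21) = (5/6)^21 = 0.0217.

0.022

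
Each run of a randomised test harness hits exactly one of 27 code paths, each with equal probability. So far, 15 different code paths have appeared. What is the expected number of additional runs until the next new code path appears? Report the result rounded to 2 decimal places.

The number of runs until the next new code path is geometric with success probability 12/27, so its mean is 27/12.
E = 27/12 = 2.250.

2.25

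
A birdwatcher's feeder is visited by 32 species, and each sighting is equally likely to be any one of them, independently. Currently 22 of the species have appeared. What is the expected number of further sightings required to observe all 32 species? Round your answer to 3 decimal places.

With k distinct species already seen, the next new one takes an expected 32/(32-k) sightings.
Sum over k = 22,...,31: E = 32/10 + 32/9 + 32/8 + ... + 32/2 + 32/1 = 93.7270.

93.727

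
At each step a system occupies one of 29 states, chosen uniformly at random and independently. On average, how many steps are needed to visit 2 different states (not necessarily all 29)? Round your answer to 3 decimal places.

Going from k to k+1 distinct takes a geometric number of steps with mean 29/(29-k).
Sum over k = 0,...,1: E = 29/29 + 29/28 = 2.0357.

2.036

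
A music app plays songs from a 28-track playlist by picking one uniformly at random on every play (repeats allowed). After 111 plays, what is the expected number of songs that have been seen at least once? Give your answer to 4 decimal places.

For each song, P(seen in 111 plays) = 1 - (27/28)^111 = 0.98235.
By linearity of expectation, E[distinct seen] = 28·(1 - (27/28)^111) = 27.50570.

27.5057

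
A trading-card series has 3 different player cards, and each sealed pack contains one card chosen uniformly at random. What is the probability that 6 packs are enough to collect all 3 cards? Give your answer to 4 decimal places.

Let A_i be the event that card i is missing after 6 packs. By inclusion–exclusion on the A_i,
P(all seen) = Σ_{j=0}^{3} (-1)^j C(3,j)((3-j)/3)^6
= 1.00000 - 0.26337 + 0.00412 - 0.00000
= 0.74074.

0.7407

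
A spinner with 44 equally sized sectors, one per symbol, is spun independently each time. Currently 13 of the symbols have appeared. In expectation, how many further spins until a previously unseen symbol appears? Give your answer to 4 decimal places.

Each spin yields a new symbol with probability (44-13)/44 = 31/44, so the wait is geometric with mean 44/31.
E = 44/31 = 1.41935.

1.4194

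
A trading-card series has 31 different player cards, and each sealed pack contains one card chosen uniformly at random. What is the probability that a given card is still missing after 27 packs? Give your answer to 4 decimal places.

0.4126

On each pack the fixed card fails to appear with probability 30/31.
P(still missing after 27) = (30/31)^27 = 0.41258.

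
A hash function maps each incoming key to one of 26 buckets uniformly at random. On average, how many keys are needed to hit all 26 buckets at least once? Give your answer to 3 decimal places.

The wait to go from k to k+1 distinct buckets is geometric with mean 26/(26-k).
E[T] = 26/26 + 26/25 + 26/24 + ... + 26/2 + 26/1 = 26·H_{26}.
H_{26} = 3.8544, so E[T] = 100.2149.

100.215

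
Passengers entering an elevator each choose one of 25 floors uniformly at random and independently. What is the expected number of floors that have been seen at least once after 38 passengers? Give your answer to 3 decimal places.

For each floor, P(seen in 38 passengers) = 1 - (24/25)^38 = 0.7880.
By linearity of expectation, E[distinct seen] = 25·(1 - (24/25)^38) = 19.7004.

19.700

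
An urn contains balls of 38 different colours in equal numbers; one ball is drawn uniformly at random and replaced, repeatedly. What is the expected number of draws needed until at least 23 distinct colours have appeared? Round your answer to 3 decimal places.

Going from k to k+1 distinct takes a geometric number of draws with mean 38/(38-k).
Sum over k = 0,...,22: E = 38/38 + 38/37 + 38/36 + ... + 38/17 + 38/16 = 34.5676.

34.568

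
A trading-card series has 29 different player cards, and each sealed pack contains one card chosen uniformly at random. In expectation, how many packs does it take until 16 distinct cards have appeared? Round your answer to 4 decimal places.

22.6641

Going from k to k+1 distinct takes a geometric number of packs with mean 29/(29-k).
Sum over k = 0,...,15: E = 29/29 + 29/28 + 29/27 + ... + 29/15 + 29/14 = 22.66408.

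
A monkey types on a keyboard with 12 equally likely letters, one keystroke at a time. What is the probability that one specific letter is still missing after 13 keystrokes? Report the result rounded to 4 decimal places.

Each keystroke misses the fixed letter with probability (12-1)/12 = 11/12, independently.
P(still missing after 13) = (11/12)^13 = 0.32266.

0.3227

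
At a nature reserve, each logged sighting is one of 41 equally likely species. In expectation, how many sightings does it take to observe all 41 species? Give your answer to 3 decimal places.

176.420

The wait to go from k to k+1 distinct species is geometric with mean 41/(41-k).
E[T] = 41/41 + 41/40 + 41/39 + ... + 41/2 + 41/1 = 41·H_{41}.
H_{41} = 4.3029, so E[T] = 176.4203.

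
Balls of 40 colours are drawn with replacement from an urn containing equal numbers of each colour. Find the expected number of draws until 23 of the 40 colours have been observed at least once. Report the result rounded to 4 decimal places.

Going from k to k+1 distinct takes a geometric number of draws with mean 40/(40-k).
Sum over k = 0,...,22: E = 40/40 + 40/39 + 40/38 + ... + 40/19 + 40/18 = 33.55962.

33.5596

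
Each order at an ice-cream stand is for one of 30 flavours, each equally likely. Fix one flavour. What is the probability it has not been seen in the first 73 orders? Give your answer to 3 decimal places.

0.084

Each order misses the fixed flavour with probability (30-1)/30 = 29/30, independently.
P(still missing after 73) = (29/30)^73 = 0.0842.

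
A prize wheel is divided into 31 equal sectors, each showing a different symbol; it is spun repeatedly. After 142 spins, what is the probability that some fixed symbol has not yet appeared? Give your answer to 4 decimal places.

Each spin misses the fixed symbol with probability (31-1)/31 = 30/31, independently.
P(still missing after 142) = (30/31)^142 = 0.00950.

0.0095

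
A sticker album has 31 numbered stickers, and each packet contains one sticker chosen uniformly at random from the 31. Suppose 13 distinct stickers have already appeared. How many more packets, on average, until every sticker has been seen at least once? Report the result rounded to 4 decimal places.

With k distinct stickers already seen, the next new one takes an expected 31/(31-k) packets.
Sum over k = 13,...,30: E = 31/18 + 31/17 + 31/16 + ... + 31/2 + 31/1 = 108.34835.

108.3484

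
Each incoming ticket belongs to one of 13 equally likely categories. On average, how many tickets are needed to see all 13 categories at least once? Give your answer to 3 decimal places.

41.342

Split into phases: going from k distinct to k+1 distinct takes on average 13/(13-k) tickets.
E[T] = 13/13 + 13/12 + 13/11 + ... + 13/2 + 13/1 = 13·H_{13}.
H_{13} = 3.1801, so E[T] = 41.3417.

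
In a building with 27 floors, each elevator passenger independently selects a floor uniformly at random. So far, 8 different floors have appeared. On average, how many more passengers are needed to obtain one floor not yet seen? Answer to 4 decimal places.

1.4211

The number of passengers until the next new floor is geometric with success probability 19/27, so its mean is 27/19.
E = 27/19 = 1.42105.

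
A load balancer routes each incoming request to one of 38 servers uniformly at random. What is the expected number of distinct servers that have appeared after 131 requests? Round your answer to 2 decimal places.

36.85

For each server, P(seen in 131 requests) = 1 - (37/38)^131 = 0.970.
By linearity of expectation, E[distinct seen] = 38·(1 - (37/38)^131) = 36.845.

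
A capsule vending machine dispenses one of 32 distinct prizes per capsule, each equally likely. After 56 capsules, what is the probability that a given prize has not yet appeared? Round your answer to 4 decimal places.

0.1690

Each capsule misses the fixed prize with probability (32-1)/32 = 31/32, independently.
P(still missing after 56) = (31/32)^56 = 0.16899.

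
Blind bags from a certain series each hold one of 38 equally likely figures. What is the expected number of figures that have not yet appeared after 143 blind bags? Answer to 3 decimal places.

0.839

For each figure, P(unseen after 143) = (37/38)^143 = 0.0221.
By linearity of expectation, E[unseen] = 38·(37/38)^143 = 0.8386.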